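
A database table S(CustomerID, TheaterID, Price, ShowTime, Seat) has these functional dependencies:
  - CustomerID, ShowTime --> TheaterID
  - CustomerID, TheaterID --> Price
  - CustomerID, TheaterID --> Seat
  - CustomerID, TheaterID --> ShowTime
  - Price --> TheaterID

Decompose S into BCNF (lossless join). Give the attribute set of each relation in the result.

{CustomerID, Price, Seat, ShowTime}; {Price, TheaterID}

Candidate keys of the original relation: {CustomerID, Price}, {CustomerID, ShowTime}, {CustomerID, TheaterID}.
Within {CustomerID, Price, Seat, ShowTime, TheaterID}: {Price}⁺ ∩ {CustomerID, Price, Seat, ShowTime, TheaterID} = {Price, TheaterID}, not the whole set, so Price --> TheaterID violates BCNF; decompose into {Price, TheaterID} and {CustomerID, Price, Seat, ShowTime}.
{Price, TheaterID} has no BCNF violation.
{CustomerID, Price, Seat, ShowTime} has no BCNF violation.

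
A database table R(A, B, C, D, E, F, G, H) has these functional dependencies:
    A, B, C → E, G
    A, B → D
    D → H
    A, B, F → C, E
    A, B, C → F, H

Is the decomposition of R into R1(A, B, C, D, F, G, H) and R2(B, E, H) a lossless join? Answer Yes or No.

The shared attributes are {B, H} and {B, H}⁺ = {B, H}.
R1 ⊄ {B, H} and R2 ⊄ {B, H}, so the split is lossy.

No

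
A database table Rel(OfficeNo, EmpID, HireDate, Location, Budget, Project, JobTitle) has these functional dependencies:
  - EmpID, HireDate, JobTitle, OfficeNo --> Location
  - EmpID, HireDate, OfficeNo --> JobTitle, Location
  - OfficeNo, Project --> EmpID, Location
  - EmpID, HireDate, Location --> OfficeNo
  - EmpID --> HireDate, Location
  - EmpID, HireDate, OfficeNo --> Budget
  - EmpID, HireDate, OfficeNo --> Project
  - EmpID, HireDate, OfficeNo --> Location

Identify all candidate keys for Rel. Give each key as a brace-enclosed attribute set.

{EmpID} is a candidate key since {EmpID}⁺ = {Budget, EmpID, HireDate, JobTitle, Location, OfficeNo, Project} covers every attribute.
{OfficeNo, Project} is a candidate key since {OfficeNo, Project}⁺ = {Budget, EmpID, HireDate, JobTitle, Location, OfficeNo, Project} covers every attribute.
These are minimal and exhaustive — every other superkey contains one of them.

{EmpID}, {OfficeNo, Project}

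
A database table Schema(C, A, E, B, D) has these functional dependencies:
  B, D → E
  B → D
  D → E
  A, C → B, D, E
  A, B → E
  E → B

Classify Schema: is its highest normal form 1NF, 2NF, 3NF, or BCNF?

2NF

Candidate key: {A, C}. Prime attributes: {A, C}.
B, D → E breaks BCNF: {B, D}⁺ = {B, D, E}, so {B, D} is not a superkey.
Because {E} is non-prime and the left side of B, D → E is not a superkey, the relation is not in 3NF.
Checking every proper subset of each key, none determines a non-prime attribute — 2NF is satisfied.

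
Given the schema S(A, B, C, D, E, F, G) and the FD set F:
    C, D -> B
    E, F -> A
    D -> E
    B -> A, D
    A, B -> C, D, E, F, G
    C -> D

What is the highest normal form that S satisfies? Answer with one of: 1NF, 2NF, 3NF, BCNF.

Candidate keys: {B}, {C}. Prime attributes: {B, C}.
E, F -> A breaks BCNF: {E, F}⁺ = {A, E, F}, so {E, F} is not a superkey.
E, F -> A determines the non-prime attribute {A} from a non-superkey — 3NF is violated.
All keys have size 1, which rules out partial dependencies — 2NF is satisfied.

2NF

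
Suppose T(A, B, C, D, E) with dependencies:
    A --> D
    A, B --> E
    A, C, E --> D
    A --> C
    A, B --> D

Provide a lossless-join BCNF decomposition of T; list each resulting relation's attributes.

{A, B, E}; {A, C, D}

Candidate key of the original relation: {A, B}.
{A, B, C, D, E}: {A} determines {A, C, D} here but is not a superkey — split on A --> C, D, giving {A, C, D} and {A, B, E}.
{A, C, D} has no BCNF violation.
{A, B, E} has no BCNF violation.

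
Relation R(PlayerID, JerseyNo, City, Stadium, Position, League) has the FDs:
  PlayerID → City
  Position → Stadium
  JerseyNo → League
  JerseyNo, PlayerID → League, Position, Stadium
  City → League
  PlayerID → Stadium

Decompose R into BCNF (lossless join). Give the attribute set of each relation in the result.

{City, League}; {City, PlayerID, Stadium}; {JerseyNo, PlayerID, Position}

Candidate key of the original relation: {JerseyNo, PlayerID}.
Within {City, JerseyNo, League, PlayerID, Position, Stadium}: {PlayerID}⁺ ∩ {City, JerseyNo, League, PlayerID, Position, Stadium} = {City, League, PlayerID, Stadium}, not the whole set, so PlayerID → City, League, Stadium violates BCNF; decompose into {City, League, PlayerID, Stadium} and {JerseyNo, PlayerID, Position}.
Within {City, League, PlayerID, Stadium}: {City}⁺ ∩ {City, League, PlayerID, Stadium} = {City, League}, not the whole set, so City → League violates BCNF; decompose into {City, League} and {City, PlayerID, Stadium}.
{City, League}: every determinant is a superkey — BCNF.
{City, PlayerID, Stadium}: every determinant is a superkey — BCNF.
{JerseyNo, PlayerID, Position}: every determinant is a superkey — BCNF.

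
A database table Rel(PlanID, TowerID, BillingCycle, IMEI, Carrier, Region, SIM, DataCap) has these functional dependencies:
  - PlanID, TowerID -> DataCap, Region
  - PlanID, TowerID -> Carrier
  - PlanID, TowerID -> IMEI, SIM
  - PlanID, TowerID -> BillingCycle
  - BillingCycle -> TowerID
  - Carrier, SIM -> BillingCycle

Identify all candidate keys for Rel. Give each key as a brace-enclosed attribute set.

No FD produces {PlanID}, so it must be in every candidate key.
{BillingCycle, PlanID} is a candidate key since {BillingCycle, PlanID}⁺ = {BillingCycle, Carrier, DataCap, IMEI, PlanID, Region, SIM, TowerID} covers every attribute.
{PlanID, TowerID} is a candidate key since {PlanID, TowerID}⁺ = {BillingCycle, Carrier, DataCap, IMEI, PlanID, Region, SIM, TowerID} covers every attribute.
{Carrier, PlanID, SIM} is a candidate key since {Carrier, PlanID, SIM}⁺ = {BillingCycle, Carrier, DataCap, IMEI, PlanID, Region, SIM, TowerID} covers every attribute.
These are minimal and exhaustive — every other superkey contains one of them.

{BillingCycle, PlanID}, {Carrier, PlanID, SIM}, {PlanID, TowerID}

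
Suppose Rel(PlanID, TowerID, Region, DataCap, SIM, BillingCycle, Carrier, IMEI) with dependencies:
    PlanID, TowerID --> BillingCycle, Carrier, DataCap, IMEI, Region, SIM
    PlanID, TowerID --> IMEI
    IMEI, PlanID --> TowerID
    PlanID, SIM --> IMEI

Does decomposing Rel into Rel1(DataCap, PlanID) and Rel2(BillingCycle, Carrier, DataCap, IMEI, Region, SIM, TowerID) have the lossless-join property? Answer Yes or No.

No

The shared attributes are {DataCap} and {DataCap}⁺ = {DataCap}.
Neither Rel1 nor Rel2 is contained in that closure, so the decomposition is lossy.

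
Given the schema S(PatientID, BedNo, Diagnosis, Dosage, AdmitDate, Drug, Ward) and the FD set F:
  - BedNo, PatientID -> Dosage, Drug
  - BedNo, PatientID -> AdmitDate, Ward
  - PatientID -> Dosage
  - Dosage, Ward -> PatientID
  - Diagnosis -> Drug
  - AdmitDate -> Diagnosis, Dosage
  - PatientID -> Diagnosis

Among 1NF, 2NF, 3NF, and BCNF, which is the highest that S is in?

1NF

Candidate keys: {AdmitDate, BedNo, Ward}, {BedNo, Dosage, Ward}, {BedNo, PatientID}. Prime attributes: {AdmitDate, BedNo, Dosage, PatientID, Ward}.
PatientID -> Dosage breaks BCNF: {PatientID}⁺ = {Diagnosis, Dosage, Drug, PatientID}, so {PatientID} is not a superkey.
Diagnosis -> Drug determines the non-prime attribute {Drug} from a non-superkey — 3NF is violated.
{PatientID} is a proper subset of the key {BedNo, PatientID}, and {PatientID}⁺ contains the non-prime attributes {Diagnosis, Drug} — a partial dependency, so 2NF is violated.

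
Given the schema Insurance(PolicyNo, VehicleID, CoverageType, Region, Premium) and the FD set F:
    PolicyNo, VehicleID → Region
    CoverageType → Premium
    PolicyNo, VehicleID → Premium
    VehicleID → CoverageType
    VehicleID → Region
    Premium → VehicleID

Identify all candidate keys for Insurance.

{CoverageType, PolicyNo}, {PolicyNo, Premium}, {PolicyNo, VehicleID}

{PolicyNo} never appears on the right of any FD, so every key must include it.
{CoverageType, PolicyNo}⁺ = {CoverageType, PolicyNo, Premium, Region, VehicleID}, which is every attribute, so {CoverageType, PolicyNo} is a candidate key.
{PolicyNo, Premium}⁺ = {CoverageType, PolicyNo, Premium, Region, VehicleID}, which is every attribute, so {PolicyNo, Premium} is a candidate key.
{PolicyNo, VehicleID}⁺ = {CoverageType, PolicyNo, Premium, Region, VehicleID}, which is every attribute, so {PolicyNo, VehicleID} is a candidate key.
These are minimal and exhaustive — every other superkey contains one of them.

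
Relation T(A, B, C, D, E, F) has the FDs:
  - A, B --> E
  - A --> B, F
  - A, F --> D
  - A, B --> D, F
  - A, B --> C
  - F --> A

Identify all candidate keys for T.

{A}⁺ = {A, B, C, D, E, F} — all of the relation — so {A} is a candidate key.
{F}⁺ = {A, B, C, D, E, F} — all of the relation — so {F} is a candidate key.
These are minimal and exhaustive — every other superkey contains one of them.

{A}, {F}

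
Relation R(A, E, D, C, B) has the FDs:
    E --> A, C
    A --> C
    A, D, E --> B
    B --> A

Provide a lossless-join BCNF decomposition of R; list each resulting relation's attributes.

{A, C}; {A, E}; {B, D, E}

Candidate key of the original relation: {D, E}.
In {A, B, C, D, E}, {E} is not a superkey ({E}⁺ restricted to this set is {A, C, E}), so split on E --> A, C into {A, C, E} and {B, D, E}.
In {A, C, E}, {A} is not a superkey ({A}⁺ restricted to this set is {A, C}), so split on A --> C into {A, C} and {A, E}.
{A, C} is in BCNF.
{A, E} is in BCNF.
{B, D, E} is in BCNF.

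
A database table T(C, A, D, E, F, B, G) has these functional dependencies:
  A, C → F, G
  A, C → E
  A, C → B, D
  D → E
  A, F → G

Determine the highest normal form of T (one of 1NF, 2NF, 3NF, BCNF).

Candidate key: {A, C}. Prime attributes: {A, C}.
D → E: {D}⁺ = {D, E}, which is not all of the attributes, so the left side is not a superkey — BCNF is violated.
D → E has non-prime {E} on the right and a non-superkey on the left, so 3NF fails.
Checking every proper subset of each key, none determines a non-prime attribute — 2NF is satisfied.

2NF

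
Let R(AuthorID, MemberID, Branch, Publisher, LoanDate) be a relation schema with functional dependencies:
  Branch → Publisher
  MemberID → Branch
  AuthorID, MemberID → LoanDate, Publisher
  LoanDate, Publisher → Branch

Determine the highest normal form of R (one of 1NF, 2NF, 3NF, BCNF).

Candidate key: {AuthorID, MemberID}. Prime attributes: {AuthorID, MemberID}.
Branch → Publisher: {Branch}⁺ = {Branch, Publisher}, which is not all of the attributes, so the left side is not a superkey — BCNF is violated.
Because {Publisher} is non-prime and the left side of Branch → Publisher is not a superkey, the relation is not in 3NF.
{MemberID} is a proper subset of the key {AuthorID, MemberID}, and {MemberID}⁺ contains the non-prime attributes {Branch, Publisher} — a partial dependency, so 2NF is violated.

1NF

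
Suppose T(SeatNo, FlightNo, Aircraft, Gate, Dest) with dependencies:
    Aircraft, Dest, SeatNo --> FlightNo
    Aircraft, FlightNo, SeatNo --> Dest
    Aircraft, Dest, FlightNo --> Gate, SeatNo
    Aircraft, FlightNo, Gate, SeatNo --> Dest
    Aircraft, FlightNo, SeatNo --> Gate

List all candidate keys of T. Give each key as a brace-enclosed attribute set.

{Aircraft, Dest, FlightNo}, {Aircraft, Dest, SeatNo}, {Aircraft, FlightNo, SeatNo}

{Aircraft} never appears on the right of any FD, so every key must include it.
Closure of {Aircraft, Dest, FlightNo} is {Aircraft, Dest, FlightNo, Gate, SeatNo}, the whole schema; {Aircraft, Dest, FlightNo} is a candidate key.
Closure of {Aircraft, Dest, SeatNo} is {Aircraft, Dest, FlightNo, Gate, SeatNo}, the whole schema; {Aircraft, Dest, SeatNo} is a candidate key.
Closure of {Aircraft, FlightNo, SeatNo} is {Aircraft, Dest, FlightNo, Gate, SeatNo}, the whole schema; {Aircraft, FlightNo, SeatNo} is a candidate key.
Any other superkey properly contains one of these, so there are no further candidate keys.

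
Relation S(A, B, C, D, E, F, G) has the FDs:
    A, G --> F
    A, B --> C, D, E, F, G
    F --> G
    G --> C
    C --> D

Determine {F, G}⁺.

{C, D, F, G}

Start with {F, G}.
G --> C applies; add {C} → now {C, F, G}.
C --> D applies; add {D} → now {C, D, F, G}.
No further FD applies.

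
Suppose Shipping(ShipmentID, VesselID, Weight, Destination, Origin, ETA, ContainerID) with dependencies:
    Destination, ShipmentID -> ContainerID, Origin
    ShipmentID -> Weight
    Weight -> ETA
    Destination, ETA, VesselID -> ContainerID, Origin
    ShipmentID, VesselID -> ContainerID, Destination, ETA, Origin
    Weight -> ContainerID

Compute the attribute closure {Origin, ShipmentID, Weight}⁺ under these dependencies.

{ContainerID, ETA, Origin, ShipmentID, Weight}

Start with {Origin, ShipmentID, Weight}.
Weight -> ETA applies; add {ETA} → now {ETA, Origin, ShipmentID, Weight}.
Weight -> ContainerID applies; add {ContainerID} → now {ContainerID, ETA, Origin, ShipmentID, Weight}.
No further FD applies.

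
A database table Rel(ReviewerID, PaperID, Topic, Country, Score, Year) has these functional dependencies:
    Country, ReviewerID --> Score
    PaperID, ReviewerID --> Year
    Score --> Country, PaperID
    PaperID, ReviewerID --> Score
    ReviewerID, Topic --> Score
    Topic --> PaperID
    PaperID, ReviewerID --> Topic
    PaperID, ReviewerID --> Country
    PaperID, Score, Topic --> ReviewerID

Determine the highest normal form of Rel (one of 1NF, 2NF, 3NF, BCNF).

Candidate keys: {Country, ReviewerID}, {PaperID, ReviewerID}, {ReviewerID, Score}, {ReviewerID, Topic}, {Score, Topic}. Prime attributes: {Country, PaperID, ReviewerID, Score, Topic}.
Score --> Country, PaperID: {Score}⁺ = {Country, PaperID, Score}, which is not all of the attributes, so the left side is not a superkey — BCNF is violated.
Since {Country, PaperID} ⊆ prime attributes and every other non-superkey FD also has a prime right side, the schema is in 3NF.

3NF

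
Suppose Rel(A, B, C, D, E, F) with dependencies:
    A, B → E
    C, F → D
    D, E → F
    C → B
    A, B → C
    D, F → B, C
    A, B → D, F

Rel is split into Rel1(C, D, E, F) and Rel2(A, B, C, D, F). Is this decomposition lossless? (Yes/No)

Common attributes: {C, D, F}; their closure is {B, C, D, F}.
Rel1 ⊄ {B, C, D, F} and Rel2 ⊄ {B, C, D, F}, so the split is lossy.

No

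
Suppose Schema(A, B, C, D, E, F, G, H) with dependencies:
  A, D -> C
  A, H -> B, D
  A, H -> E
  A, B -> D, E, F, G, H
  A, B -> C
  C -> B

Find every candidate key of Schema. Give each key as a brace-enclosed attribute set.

{A, B}, {A, C}, {A, D}, {A, H}

{A} never appears on the right of any FD, so every key must include it.
Closure of {A, B} is {A, B, C, D, E, F, G, H}, the whole schema; {A, B} is a candidate key.
Closure of {A, C} is {A, B, C, D, E, F, G, H}, the whole schema; {A, C} is a candidate key.
Closure of {A, D} is {A, B, C, D, E, F, G, H}, the whole schema; {A, D} is a candidate key.
Closure of {A, H} is {A, B, C, D, E, F, G, H}, the whole schema; {A, H} is a candidate key.
No proper subset of any of these is a key, and no other minimal superkey exists.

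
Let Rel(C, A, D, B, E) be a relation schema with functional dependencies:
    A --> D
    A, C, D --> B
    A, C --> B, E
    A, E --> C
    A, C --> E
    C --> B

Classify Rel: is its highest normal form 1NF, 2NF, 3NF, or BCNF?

1NF

Candidate keys: {A, C}, {A, E}. Prime attributes: {A, C, E}.
For A --> D we have {A}⁺ = {A, D}; {A} is not a superkey, so BCNF fails.
A --> D determines the non-prime attribute {D} from a non-superkey — 3NF is violated.
{A} is a proper subset of the key {A, C}, and {A}⁺ contains the non-prime attribute {D} — a partial dependency, so 2NF is violated.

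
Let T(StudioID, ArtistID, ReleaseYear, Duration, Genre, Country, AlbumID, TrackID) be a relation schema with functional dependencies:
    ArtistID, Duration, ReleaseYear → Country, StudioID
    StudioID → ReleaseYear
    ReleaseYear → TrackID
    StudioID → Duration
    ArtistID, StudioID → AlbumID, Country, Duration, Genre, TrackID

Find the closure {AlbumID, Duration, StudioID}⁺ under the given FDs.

Start with {AlbumID, Duration, StudioID}.
StudioID → ReleaseYear applies; add {ReleaseYear} → now {AlbumID, Duration, ReleaseYear, StudioID}.
ReleaseYear → TrackID applies; add {TrackID} → now {AlbumID, Duration, ReleaseYear, StudioID, TrackID}.
No further FD applies.

{AlbumID, Duration, ReleaseYear, StudioID, TrackID}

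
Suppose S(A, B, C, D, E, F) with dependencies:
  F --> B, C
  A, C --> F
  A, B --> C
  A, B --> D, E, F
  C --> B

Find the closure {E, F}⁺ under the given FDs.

{B, C, E, F}

Start with {E, F}.
F --> B, C applies; add {B, C} → now {B, C, E, F}.
No further FD applies.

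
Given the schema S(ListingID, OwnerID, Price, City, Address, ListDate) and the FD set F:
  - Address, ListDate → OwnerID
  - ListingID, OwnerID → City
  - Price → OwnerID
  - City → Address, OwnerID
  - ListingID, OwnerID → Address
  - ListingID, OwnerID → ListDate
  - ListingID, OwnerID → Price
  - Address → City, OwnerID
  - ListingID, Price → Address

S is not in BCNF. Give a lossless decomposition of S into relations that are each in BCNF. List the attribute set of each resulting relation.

Candidate keys of the original relation: {Address, ListingID}, {City, ListingID}, {ListingID, OwnerID}, {ListingID, Price}.
Within {Address, City, ListDate, ListingID, OwnerID, Price}: {Address, ListDate}⁺ ∩ {Address, City, ListDate, ListingID, OwnerID, Price} = {Address, City, ListDate, OwnerID}, not the whole set, so Address, ListDate → City, OwnerID violates BCNF; decompose into {Address, City, ListDate, OwnerID} and {Address, ListDate, ListingID, Price}.
Within {Address, City, ListDate, OwnerID}: {City}⁺ ∩ {Address, City, ListDate, OwnerID} = {Address, City, OwnerID}, not the whole set, so City → Address, OwnerID violates BCNF; decompose into {Address, City, OwnerID} and {City, ListDate}.
{Address, City, OwnerID}: every determinant is a superkey — BCNF.
{City, ListDate}: every determinant is a superkey — BCNF.
{Address, ListDate, ListingID, Price}: every determinant is a superkey — BCNF.

{Address, City, OwnerID}; {Address, ListDate, ListingID, Price}; {City, ListDate}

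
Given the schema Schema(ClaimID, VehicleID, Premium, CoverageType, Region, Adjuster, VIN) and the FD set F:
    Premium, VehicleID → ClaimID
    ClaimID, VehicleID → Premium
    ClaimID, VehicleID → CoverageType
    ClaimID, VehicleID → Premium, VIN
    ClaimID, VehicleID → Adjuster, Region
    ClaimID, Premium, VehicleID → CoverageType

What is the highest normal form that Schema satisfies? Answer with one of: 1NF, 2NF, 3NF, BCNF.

BCNF

Candidate keys: {ClaimID, VehicleID}, {Premium, VehicleID}. Prime attributes: {ClaimID, Premium, VehicleID}.
Each dependency's left side is a superkey — BCNF holds.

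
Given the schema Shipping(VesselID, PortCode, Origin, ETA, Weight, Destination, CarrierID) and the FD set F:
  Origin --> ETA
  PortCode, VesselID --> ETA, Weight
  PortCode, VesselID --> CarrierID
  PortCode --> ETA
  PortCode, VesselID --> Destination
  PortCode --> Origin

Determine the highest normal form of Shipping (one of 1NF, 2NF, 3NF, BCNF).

1NF

Candidate key: {PortCode, VesselID}. Prime attributes: {PortCode, VesselID}.
Origin --> ETA breaks BCNF: {Origin}⁺ = {ETA, Origin}, so {Origin} is not a superkey.
Because {ETA} is non-prime and the left side of Origin --> ETA is not a superkey, the relation is not in 3NF.
Since {PortCode} ⊂ {PortCode, VesselID} and {PortCode}⁺ ⊇ {ETA, Origin} with {ETA, Origin} non-prime, there is a partial dependency; 2NF fails.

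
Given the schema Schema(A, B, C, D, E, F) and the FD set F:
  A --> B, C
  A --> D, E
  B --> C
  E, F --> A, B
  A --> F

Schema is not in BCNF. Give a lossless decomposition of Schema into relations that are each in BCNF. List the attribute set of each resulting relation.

{A, B, D, E, F}; {B, C}

Candidate keys of the original relation: {A}, {E, F}.
In {A, B, C, D, E, F}, {B} is not a superkey ({B}⁺ restricted to this set is {B, C}), so split on B --> C into {B, C} and {A, B, D, E, F}.
{B, C} is in BCNF.
{A, B, D, E, F} is in BCNF.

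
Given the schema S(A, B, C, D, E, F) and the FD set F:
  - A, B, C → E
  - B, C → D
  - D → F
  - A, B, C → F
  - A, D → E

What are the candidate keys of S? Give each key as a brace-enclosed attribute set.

{A, B, C}

No FD produces {A, B, C}, so they must be in every candidate key.
{A, B, C}⁺ = {A, B, C, D, E, F}, which is every attribute, so {A, B, C} is a candidate key.
Every other attribute set either contains this one or has a smaller closure.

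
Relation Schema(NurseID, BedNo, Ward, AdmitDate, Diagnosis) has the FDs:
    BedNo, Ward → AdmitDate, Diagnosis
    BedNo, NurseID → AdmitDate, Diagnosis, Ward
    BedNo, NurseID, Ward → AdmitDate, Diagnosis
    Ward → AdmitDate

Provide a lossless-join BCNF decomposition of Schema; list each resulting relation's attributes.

Candidate key of the original relation: {BedNo, NurseID}.
In {AdmitDate, BedNo, Diagnosis, NurseID, Ward}, {BedNo, Ward} is not a superkey ({BedNo, Ward}⁺ restricted to this set is {AdmitDate, BedNo, Diagnosis, Ward}), so split on BedNo, Ward → AdmitDate, Diagnosis into {AdmitDate, BedNo, Diagnosis, Ward} and {BedNo, NurseID, Ward}.
In {AdmitDate, BedNo, Diagnosis, Ward}, {Ward} is not a superkey ({Ward}⁺ restricted to this set is {AdmitDate, Ward}), so split on Ward → AdmitDate into {AdmitDate, Ward} and {BedNo, Diagnosis, Ward}.
{AdmitDate, Ward}: every determinant is a superkey — BCNF.
{BedNo, Diagnosis, Ward}: every determinant is a superkey — BCNF.
{BedNo, NurseID, Ward}: every determinant is a superkey — BCNF.

{AdmitDate, Ward}; {BedNo, Diagnosis, Ward}; {BedNo, NurseID, Ward}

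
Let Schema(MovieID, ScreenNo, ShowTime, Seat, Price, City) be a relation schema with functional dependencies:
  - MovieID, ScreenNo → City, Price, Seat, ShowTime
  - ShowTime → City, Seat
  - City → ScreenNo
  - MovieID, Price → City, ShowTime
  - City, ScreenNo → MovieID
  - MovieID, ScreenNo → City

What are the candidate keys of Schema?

{City}, {MovieID, Price}, {MovieID, ScreenNo}, {ShowTime}

{City}⁺ = {City, MovieID, Price, ScreenNo, Seat, ShowTime} — all of the relation — so {City} is a candidate key.
{ShowTime}⁺ = {City, MovieID, Price, ScreenNo, Seat, ShowTime} — all of the relation — so {ShowTime} is a candidate key.
{MovieID, Price}⁺ = {City, MovieID, Price, ScreenNo, Seat, ShowTime} — all of the relation — so {MovieID, Price} is a candidate key.
{MovieID, ScreenNo}⁺ = {City, MovieID, Price, ScreenNo, Seat, ShowTime} — all of the relation — so {MovieID, ScreenNo} is a candidate key.
No proper subset of any of these is a key, and no other minimal superkey exists.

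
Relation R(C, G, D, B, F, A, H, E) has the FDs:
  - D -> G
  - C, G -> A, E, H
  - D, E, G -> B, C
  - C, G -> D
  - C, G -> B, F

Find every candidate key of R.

Closure of {C, D} is {A, B, C, D, E, F, G, H}, the whole schema; {C, D} is a candidate key.
Closure of {C, G} is {A, B, C, D, E, F, G, H}, the whole schema; {C, G} is a candidate key.
Closure of {D, E} is {A, B, C, D, E, F, G, H}, the whole schema; {D, E} is a candidate key.
No proper subset of any of these is a key, and no other minimal superkey exists.

{C, D}, {C, G}, {D, E}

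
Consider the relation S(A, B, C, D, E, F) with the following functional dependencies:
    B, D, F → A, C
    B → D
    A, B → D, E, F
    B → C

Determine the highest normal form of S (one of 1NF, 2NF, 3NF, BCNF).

1NF

Candidate keys: {A, B}, {B, F}. Prime attributes: {A, B, F}.
B → D breaks BCNF: {B}⁺ = {B, C, D}, so {B} is not a superkey.
B → D determines the non-prime attribute {D} from a non-superkey — 3NF is violated.
The proper key subset {B} of {A, B} determines non-prime {C, D}, so the relation is not even in 2NF.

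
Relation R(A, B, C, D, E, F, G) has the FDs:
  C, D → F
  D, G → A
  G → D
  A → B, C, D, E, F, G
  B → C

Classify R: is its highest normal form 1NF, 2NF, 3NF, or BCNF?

Candidate keys: {A}, {G}. Prime attributes: {A, G}.
C, D → F breaks BCNF: {C, D}⁺ = {C, D, F}, so {C, D} is not a superkey.
Because {F} is non-prime and the left side of C, D → F is not a superkey, the relation is not in 3NF.
With only single-attribute keys there can be no partial dependency, so 2NF holds.

2NF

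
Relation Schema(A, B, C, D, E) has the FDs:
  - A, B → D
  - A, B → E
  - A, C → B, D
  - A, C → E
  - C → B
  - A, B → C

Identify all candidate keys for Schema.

{A, B}, {A, C}

Attributes never on any right-hand side: {A} — every candidate key must contain it.
Closure of {A, B} is {A, B, C, D, E}, the whole schema; {A, B} is a candidate key.
Closure of {A, C} is {A, B, C, D, E}, the whole schema; {A, C} is a candidate key.
No proper subset of any of these is a key, and no other minimal superkey exists.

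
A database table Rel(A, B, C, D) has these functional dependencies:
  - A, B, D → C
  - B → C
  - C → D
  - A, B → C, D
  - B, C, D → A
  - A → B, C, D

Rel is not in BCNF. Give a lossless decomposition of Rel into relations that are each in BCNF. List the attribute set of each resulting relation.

Candidate keys of the original relation: {A}, {B}.
{A, B, C, D}: {C} determines {C, D} here but is not a superkey — split on C → D, giving {C, D} and {A, B, C}.
{C, D} has no BCNF violation.
{A, B, C} has no BCNF violation.

{A, B, C}; {C, D}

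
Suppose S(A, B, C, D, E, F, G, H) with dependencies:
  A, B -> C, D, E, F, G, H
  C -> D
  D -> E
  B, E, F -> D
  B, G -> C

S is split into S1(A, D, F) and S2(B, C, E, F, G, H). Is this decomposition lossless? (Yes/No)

No

The shared attributes are {F} and {F}⁺ = {F}.
S1 ⊄ {F} and S2 ⊄ {F}, so the split is lossy.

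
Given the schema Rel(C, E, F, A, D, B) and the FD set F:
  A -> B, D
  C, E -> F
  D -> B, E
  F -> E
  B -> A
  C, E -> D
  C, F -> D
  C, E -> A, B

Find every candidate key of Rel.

No FD produces {C}, so it must be in every candidate key.
{A, C} is a candidate key since {A, C}⁺ = {A, B, C, D, E, F} covers every attribute.
{B, C} is a candidate key since {B, C}⁺ = {A, B, C, D, E, F} covers every attribute.
{C, D} is a candidate key since {C, D}⁺ = {A, B, C, D, E, F} covers every attribute.
{C, E} is a candidate key since {C, E}⁺ = {A, B, C, D, E, F} covers every attribute.
{C, F} is a candidate key since {C, F}⁺ = {A, B, C, D, E, F} covers every attribute.
These are minimal and exhaustive — every other superkey contains one of them.

{A, C}, {B, C}, {C, D}, {C, E}, {C, F}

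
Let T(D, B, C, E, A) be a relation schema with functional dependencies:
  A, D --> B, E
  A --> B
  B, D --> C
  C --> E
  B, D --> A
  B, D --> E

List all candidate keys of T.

Attributes never on any right-hand side: {D} — every candidate key must contain it.
Closure of {A, D} is {A, B, C, D, E}, the whole schema; {A, D} is a candidate key.
Closure of {B, D} is {A, B, C, D, E}, the whole schema; {B, D} is a candidate key.
No proper subset of any of these is a key, and no other minimal superkey exists.

{A, D}, {B, D}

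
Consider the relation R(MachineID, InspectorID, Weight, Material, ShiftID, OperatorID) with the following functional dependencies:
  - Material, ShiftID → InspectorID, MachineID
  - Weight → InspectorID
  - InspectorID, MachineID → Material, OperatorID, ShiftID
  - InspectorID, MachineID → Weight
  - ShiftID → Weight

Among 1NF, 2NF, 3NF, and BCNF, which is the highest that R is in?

Candidate keys: {InspectorID, MachineID}, {MachineID, ShiftID}, {MachineID, Weight}, {Material, ShiftID}. Prime attributes: {InspectorID, MachineID, Material, ShiftID, Weight}.
For Weight → InspectorID we have {Weight}⁺ = {InspectorID, Weight}; {Weight} is not a superkey, so BCNF fails.
Since {InspectorID} ⊆ prime attributes and every other non-superkey FD also has a prime right side, the schema is in 3NF.

3NF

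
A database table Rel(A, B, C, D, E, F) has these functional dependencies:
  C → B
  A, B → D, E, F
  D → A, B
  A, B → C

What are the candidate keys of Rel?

{A, B}, {A, C}, {D}

{D}⁺ = {A, B, C, D, E, F} — all of the relation — so {D} is a candidate key.
{A, B}⁺ = {A, B, C, D, E, F} — all of the relation — so {A, B} is a candidate key.
{A, C}⁺ = {A, B, C, D, E, F} — all of the relation — so {A, C} is a candidate key.
Any other superkey properly contains one of these, so there are no further candidate keys.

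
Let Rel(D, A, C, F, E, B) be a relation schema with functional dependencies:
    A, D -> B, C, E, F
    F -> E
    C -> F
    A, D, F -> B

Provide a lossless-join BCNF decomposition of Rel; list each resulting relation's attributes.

{A, B, C, D}; {C, F}; {E, F}

Candidate key of the original relation: {A, D}.
{A, B, C, D, E, F}: {F} determines {E, F} here but is not a superkey — split on F -> E, giving {E, F} and {A, B, C, D, F}.
{E, F}: every determinant is a superkey — BCNF.
{A, B, C, D, F}: {C} determines {C, F} here but is not a superkey — split on C -> F, giving {C, F} and {A, B, C, D}.
{C, F}: every determinant is a superkey — BCNF.
{A, B, C, D}: every determinant is a superkey — BCNF.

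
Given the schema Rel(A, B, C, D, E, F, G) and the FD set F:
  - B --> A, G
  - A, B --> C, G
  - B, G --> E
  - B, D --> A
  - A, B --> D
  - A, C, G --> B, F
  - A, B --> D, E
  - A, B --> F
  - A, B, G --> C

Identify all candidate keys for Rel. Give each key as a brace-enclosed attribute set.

{B} is a candidate key since {B}⁺ = {A, B, C, D, E, F, G} covers every attribute.
{A, C, G} is a candidate key since {A, C, G}⁺ = {A, B, C, D, E, F, G} covers every attribute.
Any other superkey properly contains one of these, so there are no further candidate keys.

{A, C, G}, {B}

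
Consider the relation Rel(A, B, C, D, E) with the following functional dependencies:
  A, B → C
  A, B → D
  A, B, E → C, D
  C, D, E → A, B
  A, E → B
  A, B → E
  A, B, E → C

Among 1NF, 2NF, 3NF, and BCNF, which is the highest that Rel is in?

Candidate keys: {A, B}, {A, E}, {C, D, E}. Prime attributes: {A, B, C, D, E}.
The left-hand side of every FD is a superkey, so BCNF is satisfied.

BCNF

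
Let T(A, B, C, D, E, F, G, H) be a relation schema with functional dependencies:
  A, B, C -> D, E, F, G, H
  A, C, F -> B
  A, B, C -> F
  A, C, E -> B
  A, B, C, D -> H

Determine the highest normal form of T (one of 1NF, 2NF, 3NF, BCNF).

BCNF

Candidate keys: {A, B, C}, {A, C, E}, {A, C, F}. Prime attributes: {A, B, C, E, F}.
Each dependency's left side is a superkey — BCNF holds.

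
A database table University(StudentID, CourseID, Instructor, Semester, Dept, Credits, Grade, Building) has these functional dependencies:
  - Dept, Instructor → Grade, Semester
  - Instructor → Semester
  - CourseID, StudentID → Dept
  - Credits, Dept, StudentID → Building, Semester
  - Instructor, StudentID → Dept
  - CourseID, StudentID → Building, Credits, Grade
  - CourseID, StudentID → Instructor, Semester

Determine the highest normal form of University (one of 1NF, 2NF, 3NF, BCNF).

2NF

Candidate key: {CourseID, StudentID}. Prime attributes: {CourseID, StudentID}.
For Dept, Instructor → Grade, Semester we have {Dept, Instructor}⁺ = {Dept, Grade, Instructor, Semester}; {Dept, Instructor} is not a superkey, so BCNF fails.
Dept, Instructor → Grade, Semester determines the non-prime attributes {Grade, Semester} from a non-superkey — 3NF is violated.
No proper subset of a key has a non-prime attribute in its closure, so there is no partial dependency; 2NF holds.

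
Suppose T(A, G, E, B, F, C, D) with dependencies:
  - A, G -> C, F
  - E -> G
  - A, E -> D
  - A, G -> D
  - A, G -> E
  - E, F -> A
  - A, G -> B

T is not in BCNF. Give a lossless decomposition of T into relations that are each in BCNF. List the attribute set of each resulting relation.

{A, B, C, D, E, F}; {E, G}

Candidate keys of the original relation: {A, E}, {A, G}, {E, F}.
In {A, B, C, D, E, F, G}, {E} is not a superkey ({E}⁺ restricted to this set is {E, G}), so split on E -> G into {E, G} and {A, B, C, D, E, F}.
{E, G} has no BCNF violation.
{A, B, C, D, E, F} has no BCNF violation.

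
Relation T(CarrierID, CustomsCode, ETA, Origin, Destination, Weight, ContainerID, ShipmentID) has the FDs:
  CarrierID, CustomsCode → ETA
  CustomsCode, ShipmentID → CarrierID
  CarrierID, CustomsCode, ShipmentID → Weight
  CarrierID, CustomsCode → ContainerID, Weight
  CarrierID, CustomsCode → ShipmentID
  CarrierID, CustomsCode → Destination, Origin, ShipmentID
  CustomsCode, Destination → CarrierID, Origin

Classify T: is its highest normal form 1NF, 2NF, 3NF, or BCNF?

Candidate keys: {CarrierID, CustomsCode}, {CustomsCode, Destination}, {CustomsCode, ShipmentID}. Prime attributes: {CarrierID, CustomsCode, Destination, ShipmentID}.
Each dependency's left side is a superkey — BCNF holds.

BCNF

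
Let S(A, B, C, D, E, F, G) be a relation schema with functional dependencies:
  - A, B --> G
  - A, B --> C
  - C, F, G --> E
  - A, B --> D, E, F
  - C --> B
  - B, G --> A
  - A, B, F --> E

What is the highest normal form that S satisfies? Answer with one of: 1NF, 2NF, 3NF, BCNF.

3NF

Candidate keys: {A, B}, {A, C}, {B, G}, {C, G}. Prime attributes: {A, B, C, G}.
For C --> B we have {C}⁺ = {B, C}; {C} is not a superkey, so BCNF fails.
Since {B} ⊆ prime attributes and every other non-superkey FD also has a prime right side, the schema is in 3NF.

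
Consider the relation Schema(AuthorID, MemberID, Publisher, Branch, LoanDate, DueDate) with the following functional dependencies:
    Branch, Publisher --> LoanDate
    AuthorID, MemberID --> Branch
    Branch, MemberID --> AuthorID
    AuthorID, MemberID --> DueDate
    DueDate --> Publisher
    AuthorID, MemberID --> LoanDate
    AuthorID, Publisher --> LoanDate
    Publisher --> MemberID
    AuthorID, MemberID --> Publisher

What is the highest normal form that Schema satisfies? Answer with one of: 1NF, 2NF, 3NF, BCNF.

Candidate keys: {AuthorID, DueDate}, {AuthorID, MemberID}, {AuthorID, Publisher}, {Branch, DueDate}, {Branch, MemberID}, {Branch, Publisher}. Prime attributes: {AuthorID, Branch, DueDate, MemberID, Publisher}.
For DueDate --> Publisher we have {DueDate}⁺ = {DueDate, MemberID, Publisher}; {DueDate} is not a superkey, so BCNF fails.
Its right-hand attributes {Publisher} are all prime, as are those of every other non-superkey FD — the relation is in 3NF.

3NF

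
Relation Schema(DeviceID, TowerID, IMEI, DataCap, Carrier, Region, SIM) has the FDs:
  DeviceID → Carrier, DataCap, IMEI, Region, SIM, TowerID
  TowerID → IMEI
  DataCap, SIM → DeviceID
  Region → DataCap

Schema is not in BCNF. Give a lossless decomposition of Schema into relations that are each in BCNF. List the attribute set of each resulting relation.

{Carrier, DeviceID, Region, SIM, TowerID}; {DataCap, Region}; {IMEI, TowerID}

Candidate keys of the original relation: {DataCap, SIM}, {DeviceID}, {Region, SIM}.
In {Carrier, DataCap, DeviceID, IMEI, Region, SIM, TowerID}, {TowerID} is not a superkey ({TowerID}⁺ restricted to this set is {IMEI, TowerID}), so split on TowerID → IMEI into {IMEI, TowerID} and {Carrier, DataCap, DeviceID, Region, SIM, TowerID}.
{IMEI, TowerID}: every determinant is a superkey — BCNF.
In {Carrier, DataCap, DeviceID, Region, SIM, TowerID}, {Region} is not a superkey ({Region}⁺ restricted to this set is {DataCap, Region}), so split on Region → DataCap into {DataCap, Region} and {Carrier, DeviceID, Region, SIM, TowerID}.
{DataCap, Region}: every determinant is a superkey — BCNF.
{Carrier, DeviceID, Region, SIM, TowerID}: every determinant is a superkey — BCNF.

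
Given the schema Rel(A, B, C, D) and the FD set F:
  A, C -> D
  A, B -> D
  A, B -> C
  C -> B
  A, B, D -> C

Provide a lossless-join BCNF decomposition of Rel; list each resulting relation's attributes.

Candidate keys of the original relation: {A, B}, {A, C}.
Within {A, B, C, D}: {C}⁺ ∩ {A, B, C, D} = {B, C}, not the whole set, so C -> B violates BCNF; decompose into {B, C} and {A, C, D}.
{B, C}: every determinant is a superkey — BCNF.
{A, C, D}: every determinant is a superkey — BCNF.

{A, C, D}; {B, C}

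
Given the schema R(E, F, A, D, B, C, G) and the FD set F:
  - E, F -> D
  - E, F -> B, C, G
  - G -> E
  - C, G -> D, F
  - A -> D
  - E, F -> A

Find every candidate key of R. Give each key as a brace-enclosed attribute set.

{C, G}⁺ = {A, B, C, D, E, F, G} — all of the relation — so {C, G} is a candidate key.
{E, F}⁺ = {A, B, C, D, E, F, G} — all of the relation — so {E, F} is a candidate key.
{F, G}⁺ = {A, B, C, D, E, F, G} — all of the relation — so {F, G} is a candidate key.
Any other superkey properly contains one of these, so there are no further candidate keys.

{C, G}, {E, F}, {F, G}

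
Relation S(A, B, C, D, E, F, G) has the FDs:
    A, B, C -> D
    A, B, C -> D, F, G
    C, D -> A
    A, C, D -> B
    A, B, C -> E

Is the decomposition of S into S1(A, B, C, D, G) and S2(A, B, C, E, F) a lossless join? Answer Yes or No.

Common attributes: {A, B, C}; their closure is {A, B, C, D, E, F, G}.
This includes all of S1, so the common attributes are a superkey of S1 — the join is lossless.

Yes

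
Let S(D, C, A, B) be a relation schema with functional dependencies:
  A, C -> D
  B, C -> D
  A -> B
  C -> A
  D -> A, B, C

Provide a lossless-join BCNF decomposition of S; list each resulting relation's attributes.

Candidate keys of the original relation: {C}, {D}.
{A, B, C, D}: {A} determines {A, B} here but is not a superkey — split on A -> B, giving {A, B} and {A, C, D}.
{A, B} is in BCNF.
{A, C, D} is in BCNF.

{A, B}; {A, C, D}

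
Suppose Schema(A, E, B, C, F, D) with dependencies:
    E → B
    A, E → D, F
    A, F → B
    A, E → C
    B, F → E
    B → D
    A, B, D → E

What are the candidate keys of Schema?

{A, B}, {A, E}, {A, F}

{A} never appears on the right of any FD, so every key must include it.
Closure of {A, B} is {A, B, C, D, E, F}, the whole schema; {A, B} is a candidate key.
Closure of {A, E} is {A, B, C, D, E, F}, the whole schema; {A, E} is a candidate key.
Closure of {A, F} is {A, B, C, D, E, F}, the whole schema; {A, F} is a candidate key.
No proper subset of any of these is a key, and no other minimal superkey exists.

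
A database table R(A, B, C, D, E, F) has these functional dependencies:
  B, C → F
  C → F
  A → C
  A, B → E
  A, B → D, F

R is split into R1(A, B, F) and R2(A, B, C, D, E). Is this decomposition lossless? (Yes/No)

Yes

Common attributes: {A, B}; their closure is {A, B, C, D, E, F}.
R1 is contained in that closure, so R1 ∩ R2 → R1 holds and the join is lossless.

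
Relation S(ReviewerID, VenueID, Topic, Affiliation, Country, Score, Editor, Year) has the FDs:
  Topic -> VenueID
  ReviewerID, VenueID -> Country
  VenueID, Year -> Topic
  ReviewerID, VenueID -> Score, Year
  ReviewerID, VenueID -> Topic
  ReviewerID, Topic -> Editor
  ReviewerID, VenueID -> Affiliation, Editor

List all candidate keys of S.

No FD produces {ReviewerID}, so it must be in every candidate key.
{ReviewerID, Topic} is a candidate key since {ReviewerID, Topic}⁺ = {Affiliation, Country, Editor, ReviewerID, Score, Topic, VenueID, Year} covers every attribute.
{ReviewerID, VenueID} is a candidate key since {ReviewerID, VenueID}⁺ = {Affiliation, Country, Editor, ReviewerID, Score, Topic, VenueID, Year} covers every attribute.
No proper subset of any of these is a key, and no other minimal superkey exists.

{ReviewerID, Topic}, {ReviewerID, VenueID}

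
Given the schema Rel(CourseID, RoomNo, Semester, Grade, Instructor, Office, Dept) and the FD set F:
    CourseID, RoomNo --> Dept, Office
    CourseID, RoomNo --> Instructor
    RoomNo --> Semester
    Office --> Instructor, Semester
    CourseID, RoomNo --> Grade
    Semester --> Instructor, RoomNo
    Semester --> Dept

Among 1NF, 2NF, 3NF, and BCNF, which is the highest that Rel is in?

Candidate keys: {CourseID, Office}, {CourseID, RoomNo}, {CourseID, Semester}. Prime attributes: {CourseID, Office, RoomNo, Semester}.
RoomNo --> Semester breaks BCNF: {RoomNo}⁺ = {Dept, Instructor, RoomNo, Semester}, so {RoomNo} is not a superkey.
Because {Instructor} is non-prime and the left side of Office --> Instructor, Semester is not a superkey, the relation is not in 3NF.
Since {Office} ⊂ {CourseID, Office} and {Office}⁺ ⊇ {Dept, Instructor} with {Dept, Instructor} non-prime, there is a partial dependency; 2NF fails.

1NF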